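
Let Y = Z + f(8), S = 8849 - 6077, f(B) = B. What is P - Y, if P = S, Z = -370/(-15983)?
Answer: 44176642/15983 ≈ 2764.0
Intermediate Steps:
Z = 370/15983 (Z = -370*(-1/15983) = 370/15983 ≈ 0.023150)
S = 2772
P = 2772
Y = 128234/15983 (Y = 370/15983 + 8 = 128234/15983 ≈ 8.0231)
P - Y = 2772 - 1*128234/15983 = 2772 - 128234/15983 = 44176642/15983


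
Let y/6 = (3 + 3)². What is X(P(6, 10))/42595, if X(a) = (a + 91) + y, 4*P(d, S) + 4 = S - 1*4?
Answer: 123/17038 ≈ 0.0072192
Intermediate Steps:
y = 216 (y = 6*(3 + 3)² = 6*6² = 6*36 = 216)
P(d, S) = -2 + S/4 (P(d, S) = -1 + (S - 1*4)/4 = -1 + (S - 4)/4 = -1 + (-4 + S)/4 = -1 + (-1 + S/4) = -2 + S/4)
X(a) = 307 + a (X(a) = (a + 91) + 216 = (91 + a) + 216 = 307 + a)
X(P(6, 10))/42595 = (307 + (-2 + (¼)*10))/42595 = (307 + (-2 + 5/2))*(1/42595) = (307 + ½)*(1/42595) = (615/2)*(1/42595) = 123/17038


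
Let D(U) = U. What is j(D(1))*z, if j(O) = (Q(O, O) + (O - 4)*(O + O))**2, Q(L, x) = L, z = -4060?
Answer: -101500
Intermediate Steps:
j(O) = (O + 2*O*(-4 + O))**2 (j(O) = (O + (O - 4)*(O + O))**2 = (O + (-4 + O)*(2*O))**2 = (O + 2*O*(-4 + O))**2)
j(D(1))*z = (1**2*(-7 + 2*1)**2)*(-4060) = (1*(-7 + 2)**2)*(-4060) = (1*(-5)**2)*(-4060) = (1*25)*(-4060) = 25*(-4060) = -101500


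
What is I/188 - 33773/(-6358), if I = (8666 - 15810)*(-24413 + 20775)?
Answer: 878989125/6358 ≈ 1.3825e+5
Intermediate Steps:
I = 25989872 (I = -7144*(-3638) = 25989872)
I/188 - 33773/(-6358) = 25989872/188 - 33773/(-6358) = 25989872*(1/188) - 33773*(-1/6358) = 138244 + 33773/6358 = 878989125/6358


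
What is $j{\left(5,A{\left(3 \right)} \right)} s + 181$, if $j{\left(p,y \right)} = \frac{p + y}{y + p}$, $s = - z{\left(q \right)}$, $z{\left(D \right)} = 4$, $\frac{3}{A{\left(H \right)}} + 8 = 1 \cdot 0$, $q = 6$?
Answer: $177$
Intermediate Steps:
$A{\left(H \right)} = - \frac{3}{8}$ ($A{\left(H \right)} = \frac{3}{-8 + 1 \cdot 0} = \frac{3}{-8 + 0} = \frac{3}{-8} = 3 \left(- \frac{1}{8}\right) = - \frac{3}{8}$)
$s = -4$ ($s = \left(-1\right) 4 = -4$)
$j{\left(p,y \right)} = 1$ ($j{\left(p,y \right)} = \frac{p + y}{p + y} = 1$)
$j{\left(5,A{\left(3 \right)} \right)} s + 181 = 1 \left(-4\right) + 181 = -4 + 181 = 177$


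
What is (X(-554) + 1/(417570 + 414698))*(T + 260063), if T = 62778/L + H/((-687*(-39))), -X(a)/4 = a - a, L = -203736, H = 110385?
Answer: 2022259763365/6471652715632 ≈ 0.31248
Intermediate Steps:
X(a) = 0 (X(a) = -4*(a - a) = -4*0 = 0)
T = 29640153/7775924 (T = 62778/(-203736) + 110385/((-687*(-39))) = 62778*(-1/203736) + 110385/26793 = -10463/33956 + 110385*(1/26793) = -10463/33956 + 12265/2977 = 29640153/7775924 ≈ 3.8118)
(X(-554) + 1/(417570 + 414698))*(T + 260063) = (0 + 1/(417570 + 414698))*(29640153/7775924 + 260063) = (0 + 1/832268)*(2022259763365/7775924) = (1/832268)*(2022259763365/7775924) = 2022259763365/6471652715632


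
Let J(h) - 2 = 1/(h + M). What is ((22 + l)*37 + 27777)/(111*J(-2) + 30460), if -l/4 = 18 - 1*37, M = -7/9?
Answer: 785075/766051 ≈ 1.0248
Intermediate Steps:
M = -7/9 (M = -7*⅑ = -7/9 ≈ -0.77778)
l = 76 (l = -4*(18 - 1*37) = -4*(18 - 37) = -4*(-19) = 76)
J(h) = 2 + 1/(-7/9 + h) (J(h) = 2 + 1/(h - 7/9) = 2 + 1/(-7/9 + h))
((22 + l)*37 + 27777)/(111*J(-2) + 30460) = ((22 + 76)*37 + 27777)/(111*((-5 + 18*(-2))/(-7 + 9*(-2))) + 30460) = (98*37 + 27777)/(111*((-5 - 36)/(-7 - 18)) + 30460) = (3626 + 27777)/(111*(-41/(-25)) + 30460) = 31403/(111*(-1/25*(-41)) + 30460) = 31403/(111*(41/25) + 30460) = 31403/(4551/25 + 30460) = 31403/(766051/25) = 31403*(25/766051) = 785075/766051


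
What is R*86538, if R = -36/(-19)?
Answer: 3115368/19 ≈ 1.6397e+5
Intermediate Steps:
R = 36/19 (R = -36*(-1/19) = 36/19 ≈ 1.8947)
R*86538 = (36/19)*86538 = 3115368/19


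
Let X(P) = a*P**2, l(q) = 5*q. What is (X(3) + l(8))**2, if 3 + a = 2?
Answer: 961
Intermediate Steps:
a = -1 (a = -3 + 2 = -1)
X(P) = -P**2
(X(3) + l(8))**2 = (-1*3**2 + 5*8)**2 = (-1*9 + 40)**2 = (-9 + 40)**2 = 31**2 = 961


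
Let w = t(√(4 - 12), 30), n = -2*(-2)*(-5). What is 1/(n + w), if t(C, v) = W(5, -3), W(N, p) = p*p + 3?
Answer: -⅛ ≈ -0.12500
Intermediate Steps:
W(N, p) = 3 + p² (W(N, p) = p² + 3 = 3 + p²)
t(C, v) = 12 (t(C, v) = 3 + (-3)² = 3 + 9 = 12)
n = -20 (n = 4*(-5) = -20)
w = 12
1/(n + w) = 1/(-20 + 12) = 1/(-8) = -⅛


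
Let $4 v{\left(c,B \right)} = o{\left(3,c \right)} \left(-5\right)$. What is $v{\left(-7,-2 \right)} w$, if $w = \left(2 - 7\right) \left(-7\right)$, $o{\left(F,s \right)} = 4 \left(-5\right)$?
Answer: $875$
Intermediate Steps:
$o{\left(F,s \right)} = -20$
$v{\left(c,B \right)} = 25$ ($v{\left(c,B \right)} = \frac{\left(-20\right) \left(-5\right)}{4} = \frac{1}{4} \cdot 100 = 25$)
$w = 35$ ($w = \left(-5\right) \left(-7\right) = 35$)
$v{\left(-7,-2 \right)} w = 25 \cdot 35 = 875$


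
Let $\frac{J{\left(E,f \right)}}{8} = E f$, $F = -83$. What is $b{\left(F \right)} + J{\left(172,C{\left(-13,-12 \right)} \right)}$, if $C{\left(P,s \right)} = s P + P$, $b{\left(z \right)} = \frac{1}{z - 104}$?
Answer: $\frac{36795615}{187} \approx 1.9677 \cdot 10^{5}$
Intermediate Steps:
$b{\left(z \right)} = \frac{1}{-104 + z}$
$C{\left(P,s \right)} = P + P s$ ($C{\left(P,s \right)} = P s + P = P + P s$)
$J{\left(E,f \right)} = 8 E f$
$b{\left(F \right)} + J{\left(172,C{\left(-13,-12 \right)} \right)} = \frac{1}{-104 - 83} + 8 \cdot 172 \left(- 13 \left(1 - 12\right)\right) = \frac{1}{-187} + 8 \cdot 172 \left(\left(-13\right) \left(-11\right)\right) = - \frac{1}{187} + 8 \cdot 172 \cdot 143 = - \frac{1}{187} + 196768 = \frac{36795615}{187}$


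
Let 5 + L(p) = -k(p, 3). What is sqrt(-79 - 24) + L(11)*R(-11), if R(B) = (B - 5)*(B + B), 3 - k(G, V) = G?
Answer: 1056 + I*sqrt(103) ≈ 1056.0 + 10.149*I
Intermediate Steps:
k(G, V) = 3 - G
R(B) = 2*B*(-5 + B) (R(B) = (-5 + B)*(2*B) = 2*B*(-5 + B))
L(p) = -8 + p (L(p) = -5 - (3 - p) = -5 + (-3 + p) = -8 + p)
sqrt(-79 - 24) + L(11)*R(-11) = sqrt(-79 - 24) + (-8 + 11)*(2*(-11)*(-5 - 11)) = sqrt(-103) + 3*(2*(-11)*(-16)) = I*sqrt(103) + 3*352 = I*sqrt(103) + 1056 = 1056 + I*sqrt(103)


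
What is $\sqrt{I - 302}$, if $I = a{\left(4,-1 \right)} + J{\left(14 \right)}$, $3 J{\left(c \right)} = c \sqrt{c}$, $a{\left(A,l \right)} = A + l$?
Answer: $\frac{\sqrt{-2691 + 42 \sqrt{14}}}{3} \approx 16.779 i$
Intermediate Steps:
$J{\left(c \right)} = \frac{c^{\frac{3}{2}}}{3}$ ($J{\left(c \right)} = \frac{c \sqrt{c}}{3} = \frac{c^{\frac{3}{2}}}{3}$)
$I = 3 + \frac{14 \sqrt{14}}{3}$ ($I = \left(4 - 1\right) + \frac{14^{\frac{3}{2}}}{3} = 3 + \frac{14 \sqrt{14}}{3} \approx 20.461$)
$\sqrt{I - 302} = \sqrt{\left(3 + \frac{14 \sqrt{14}}{3}\right) - 302} = \sqrt{-299 + \frac{14 \sqrt{14}}{3}}$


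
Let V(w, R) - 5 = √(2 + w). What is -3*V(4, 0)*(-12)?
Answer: 180 + 36*√6 ≈ 268.18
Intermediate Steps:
V(w, R) = 5 + √(2 + w)
-3*V(4, 0)*(-12) = -3*(5 + √(2 + 4))*(-12) = -3*(5 + √6)*(-12) = (-15 - 3*√6)*(-12) = 180 + 36*√6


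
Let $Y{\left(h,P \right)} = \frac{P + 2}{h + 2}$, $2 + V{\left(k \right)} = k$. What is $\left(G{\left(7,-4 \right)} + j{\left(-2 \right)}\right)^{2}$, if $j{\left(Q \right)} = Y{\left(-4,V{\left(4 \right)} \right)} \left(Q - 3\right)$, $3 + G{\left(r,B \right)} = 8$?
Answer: $225$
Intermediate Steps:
$V{\left(k \right)} = -2 + k$
$Y{\left(h,P \right)} = \frac{2 + P}{2 + h}$
$G{\left(r,B \right)} = 5$ ($G{\left(r,B \right)} = -3 + 8 = 5$)
$j{\left(Q \right)} = 6 - 2 Q$ ($j{\left(Q \right)} = \frac{2 + \left(-2 + 4\right)}{2 - 4} \left(Q - 3\right) = \frac{2 + 2}{-2} \left(-3 + Q\right) = \left(- \frac{1}{2}\right) 4 \left(-3 + Q\right) = - 2 \left(-3 + Q\right) = 6 - 2 Q$)
$\left(G{\left(7,-4 \right)} + j{\left(-2 \right)}\right)^{2} = \left(5 + \left(6 - -4\right)\right)^{2} = \left(5 + \left(6 + 4\right)\right)^{2} = \left(5 + 10\right)^{2} = 15^{2} = 225$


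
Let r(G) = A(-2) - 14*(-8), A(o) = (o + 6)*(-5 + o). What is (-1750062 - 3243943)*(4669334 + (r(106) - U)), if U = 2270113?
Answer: -11982141166525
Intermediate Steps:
A(o) = (-5 + o)*(6 + o) (A(o) = (6 + o)*(-5 + o) = (-5 + o)*(6 + o))
r(G) = 84 (r(G) = (-30 - 2 + (-2)²) - 14*(-8) = (-30 - 2 + 4) + 112 = -28 + 112 = 84)
(-1750062 - 3243943)*(4669334 + (r(106) - U)) = (-1750062 - 3243943)*(4669334 + (84 - 1*2270113)) = -4994005*(4669334 + (84 - 2270113)) = -4994005*(4669334 - 2270029) = -4994005*2399305 = -11982141166525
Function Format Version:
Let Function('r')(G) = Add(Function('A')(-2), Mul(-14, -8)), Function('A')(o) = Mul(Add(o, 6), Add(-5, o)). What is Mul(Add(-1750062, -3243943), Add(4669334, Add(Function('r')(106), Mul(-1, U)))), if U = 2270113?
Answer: -11982141166525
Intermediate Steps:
Function('A')(o) = Mul(Add(-5, o), Add(6, o)) (Function('A')(o) = Mul(Add(6, o), Add(-5, o)) = Mul(Add(-5, o), Add(6, o)))
Function('r')(G) = 84 (Function('r')(G) = Add(Add(-30, -2, Pow(-2, 2)), Mul(-14, -8)) = Add(Add(-30, -2, 4), 112) = Add(-28, 112) = 84)
Mul(Add(-1750062, -3243943), Add(4669334, Add(Function('r')(106), Mul(-1, U)))) = Mul(Add(-1750062, -3243943), Add(4669334, Add(84, Mul(-1, 2270113)))) = Mul(-4994005, Add(4669334, Add(84, -2270113))) = Mul(-4994005, Add(4669334, -2270029)) = Mul(-4994005, 2399305) = -11982141166525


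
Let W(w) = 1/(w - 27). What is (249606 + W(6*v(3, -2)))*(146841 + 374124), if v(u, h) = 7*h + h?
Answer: 5331475407735/41 ≈ 1.3004e+11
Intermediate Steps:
v(u, h) = 8*h
W(w) = 1/(-27 + w)
(249606 + W(6*v(3, -2)))*(146841 + 374124) = (249606 + 1/(-27 + 6*(8*(-2))))*(146841 + 374124) = (249606 + 1/(-27 + 6*(-16)))*520965 = (249606 + 1/(-27 - 96))*520965 = (249606 + 1/(-123))*520965 = (249606 - 1/123)*520965 = (30701537/123)*520965 = 5331475407735/41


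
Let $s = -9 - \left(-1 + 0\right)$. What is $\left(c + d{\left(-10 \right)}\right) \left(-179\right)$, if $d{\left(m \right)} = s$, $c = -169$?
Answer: $31683$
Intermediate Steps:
$s = -8$ ($s = -9 - -1 = -9 + 1 = -8$)
$d{\left(m \right)} = -8$
$\left(c + d{\left(-10 \right)}\right) \left(-179\right) = \left(-169 - 8\right) \left(-179\right) = \left(-177\right) \left(-179\right) = 31683$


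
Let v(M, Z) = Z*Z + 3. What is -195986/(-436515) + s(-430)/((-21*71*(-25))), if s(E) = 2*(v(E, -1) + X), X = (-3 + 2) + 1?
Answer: 487258018/1084739775 ≈ 0.44919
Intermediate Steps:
v(M, Z) = 3 + Z² (v(M, Z) = Z² + 3 = 3 + Z²)
X = 0 (X = -1 + 1 = 0)
s(E) = 8 (s(E) = 2*((3 + (-1)²) + 0) = 2*((3 + 1) + 0) = 2*(4 + 0) = 2*4 = 8)
-195986/(-436515) + s(-430)/((-21*71*(-25))) = -195986/(-436515) + 8/((-21*71*(-25))) = -195986*(-1/436515) + 8/((-1491*(-25))) = 195986/436515 + 8/37275 = 487258018/1084739775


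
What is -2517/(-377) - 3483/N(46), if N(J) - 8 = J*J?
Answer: 448113/88972 ≈ 5.0366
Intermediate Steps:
N(J) = 8 + J² (N(J) = 8 + J*J = 8 + J²)
-2517/(-377) - 3483/N(46) = -2517/(-377) - 3483/(8 + 46²) = -2517*(-1/377) - 3483/(8 + 2116) = 2517/377 - 3483/2124 = 2517/377 - 3483*1/2124 = 2517/377 - 387/236 = 448113/88972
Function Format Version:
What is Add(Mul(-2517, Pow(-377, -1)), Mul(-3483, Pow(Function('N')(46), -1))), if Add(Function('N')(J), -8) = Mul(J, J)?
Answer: Rational(448113, 88972) ≈ 5.0366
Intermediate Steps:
Function('N')(J) = Add(8, Pow(J, 2)) (Function('N')(J) = Add(8, Mul(J, J)) = Add(8, Pow(J, 2)))
Add(Mul(-2517, Pow(-377, -1)), Mul(-3483, Pow(Function('N')(46), -1))) = Add(Mul(-2517, Pow(-377, -1)), Mul(-3483, Pow(Add(8, Pow(46, 2)), -1))) = Add(Mul(-2517, Rational(-1, 377)), Mul(-3483, Pow(Add(8, 2116), -1))) = Add(Rational(2517, 377), Mul(-3483, Pow(2124, -1))) = Add(Rational(2517, 377), Mul(-3483, Rational(1, 2124))) = Add(Rational(2517, 377), Rational(-387, 236)) = Rational(448113, 88972)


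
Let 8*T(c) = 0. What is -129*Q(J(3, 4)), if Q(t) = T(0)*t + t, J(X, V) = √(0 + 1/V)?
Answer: -129/2 ≈ -64.500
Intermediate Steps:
T(c) = 0 (T(c) = (⅛)*0 = 0)
J(X, V) = √(1/V)
Q(t) = t (Q(t) = 0*t + t = 0 + t = t)
-129*Q(J(3, 4)) = -129*√(1/4) = -129*√(¼) = -129*½ = -129/2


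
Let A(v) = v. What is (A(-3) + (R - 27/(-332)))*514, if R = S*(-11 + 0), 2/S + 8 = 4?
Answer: 220249/166 ≈ 1326.8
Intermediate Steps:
S = -1/2 (S = 2/(-8 + 4) = 2/(-4) = 2*(-1/4) = -1/2 ≈ -0.50000)
R = 11/2 (R = -(-11 + 0)/2 = -1/2*(-11) = 11/2 ≈ 5.5000)
(A(-3) + (R - 27/(-332)))*514 = (-3 + (11/2 - 27/(-332)))*514 = (-3 + (11/2 - 27*(-1/332)))*514 = (-3 + (11/2 + 27/332))*514 = (-3 + 1853/332)*514 = (857/332)*514 = 220249/166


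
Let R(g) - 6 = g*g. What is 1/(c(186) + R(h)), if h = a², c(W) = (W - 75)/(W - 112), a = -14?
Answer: 2/76847 ≈ 2.6026e-5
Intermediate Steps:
c(W) = (-75 + W)/(-112 + W)
h = 196 (h = (-14)² = 196)
R(g) = 6 + g² (R(g) = 6 + g*g = 6 + g²)
1/(c(186) + R(h)) = 1/((-75 + 186)/(-112 + 186) + (6 + 196²)) = 1/(111/74 + (6 + 38416)) = 1/((1/74)*111 + 38422) = 1/(3/2 + 38422) = 1/(76847/2) = 2/76847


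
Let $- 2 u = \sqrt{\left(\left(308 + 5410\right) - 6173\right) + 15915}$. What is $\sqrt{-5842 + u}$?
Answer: $\sqrt{-5842 - \sqrt{3865}} \approx 76.839 i$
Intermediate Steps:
$u = - \sqrt{3865}$ ($u = - \frac{\sqrt{\left(\left(308 + 5410\right) - 6173\right) + 15915}}{2} = - \frac{\sqrt{\left(5718 - 6173\right) + 15915}}{2} = - \frac{\sqrt{-455 + 15915}}{2} = - \frac{\sqrt{15460}}{2} = - \frac{2 \sqrt{3865}}{2} = - \sqrt{3865} \approx -62.169$)
$\sqrt{-5842 + u} = \sqrt{-5842 - \sqrt{3865}}$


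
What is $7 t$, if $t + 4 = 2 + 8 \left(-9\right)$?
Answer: $-518$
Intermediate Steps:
$t = -74$ ($t = -4 + \left(2 + 8 \left(-9\right)\right) = -4 + \left(2 - 72\right) = -4 - 70 = -74$)
$7 t = 7 \left(-74\right) = -518$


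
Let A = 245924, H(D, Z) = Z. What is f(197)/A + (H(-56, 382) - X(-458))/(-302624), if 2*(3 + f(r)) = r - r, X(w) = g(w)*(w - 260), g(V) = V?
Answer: 1442424661/1328973296 ≈ 1.0854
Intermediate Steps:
X(w) = w*(-260 + w) (X(w) = w*(w - 260) = w*(-260 + w))
f(r) = -3 (f(r) = -3 + (r - r)/2 = -3 + (1/2)*0 = -3 + 0 = -3)
f(197)/A + (H(-56, 382) - X(-458))/(-302624) = -3/245924 + (382 - (-458)*(-260 - 458))/(-302624) = -3*1/245924 + (382 - (-458)*(-718))*(-1/302624) = -3/245924 + (382 - 1*328844)*(-1/302624) = -3/245924 + (382 - 328844)*(-1/302624) = -3/245924 - 328462*(-1/302624) = -3/245924 + 164231/151312 = 1442424661/1328973296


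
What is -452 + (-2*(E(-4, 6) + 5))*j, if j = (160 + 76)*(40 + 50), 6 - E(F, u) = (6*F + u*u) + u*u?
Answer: 1571308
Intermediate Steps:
E(F, u) = 6 - 6*F - 2*u² (E(F, u) = 6 - ((6*F + u*u) + u*u) = 6 - ((6*F + u²) + u²) = 6 - ((u² + 6*F) + u²) = 6 - (2*u² + 6*F) = 6 + (-6*F - 2*u²) = 6 - 6*F - 2*u²)
j = 21240 (j = 236*90 = 21240)
-452 + (-2*(E(-4, 6) + 5))*j = -452 - 2*((6 - 6*(-4) - 2*6²) + 5)*21240 = -452 - 2*((6 + 24 - 2*36) + 5)*21240 = -452 - 2*((6 + 24 - 72) + 5)*21240 = -452 - 2*(-42 + 5)*21240 = -452 - 2*(-37)*21240 = -452 + 74*21240 = -452 + 1571760 = 1571308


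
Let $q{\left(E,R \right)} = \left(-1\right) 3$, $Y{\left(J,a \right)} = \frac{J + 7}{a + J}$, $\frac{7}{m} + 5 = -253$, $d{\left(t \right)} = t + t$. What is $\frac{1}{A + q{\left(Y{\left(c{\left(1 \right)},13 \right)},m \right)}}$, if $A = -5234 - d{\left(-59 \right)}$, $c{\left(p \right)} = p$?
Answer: $- \frac{1}{5119} \approx -0.00019535$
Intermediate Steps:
$d{\left(t \right)} = 2 t$
$m = - \frac{7}{258}$ ($m = \frac{7}{-5 - 253} = \frac{7}{-258} = 7 \left(- \frac{1}{258}\right) = - \frac{7}{258} \approx -0.027132$)
$Y{\left(J,a \right)} = \frac{7 + J}{J + a}$
$q{\left(E,R \right)} = -3$
$A = -5116$ ($A = -5234 - 2 \left(-59\right) = -5234 - -118 = -5234 + 118 = -5116$)
$\frac{1}{A + q{\left(Y{\left(c{\left(1 \right)},13 \right)},m \right)}} = \frac{1}{-5116 - 3} = \frac{1}{-5119} = - \frac{1}{5119}$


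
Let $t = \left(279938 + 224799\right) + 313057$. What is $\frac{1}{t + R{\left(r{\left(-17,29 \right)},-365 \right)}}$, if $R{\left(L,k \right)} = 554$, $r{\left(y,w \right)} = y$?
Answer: $\frac{1}{818348} \approx 1.222 \cdot 10^{-6}$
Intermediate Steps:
$t = 817794$ ($t = 504737 + 313057 = 817794$)
$\frac{1}{t + R{\left(r{\left(-17,29 \right)},-365 \right)}} = \frac{1}{817794 + 554} = \frac{1}{818348}$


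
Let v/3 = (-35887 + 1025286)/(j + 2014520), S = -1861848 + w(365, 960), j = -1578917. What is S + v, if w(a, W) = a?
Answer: -270288203684/145201 ≈ -1.8615e+6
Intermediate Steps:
S = -1861483 (S = -1861848 + 365 = -1861483)
v = 989399/145201 (v = 3*((-35887 + 1025286)/(-1578917 + 2014520)) = 3*(989399/435603) = 989399/145201 ≈ 6.8140)
S + v = -1861483 + 989399/145201 = -270288203684/145201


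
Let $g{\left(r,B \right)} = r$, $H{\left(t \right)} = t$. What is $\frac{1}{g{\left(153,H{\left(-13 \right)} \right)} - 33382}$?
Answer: $- \frac{1}{33229} \approx -3.0094 \cdot 10^{-5}$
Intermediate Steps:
$\frac{1}{g{\left(153,H{\left(-13 \right)} \right)} - 33382} = \frac{1}{153 - 33382} = \frac{1}{-33229} = - \frac{1}{33229}$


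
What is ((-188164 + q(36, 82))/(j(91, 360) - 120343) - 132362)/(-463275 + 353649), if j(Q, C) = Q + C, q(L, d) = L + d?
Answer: 2644826143/2190546732 ≈ 1.2074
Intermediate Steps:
j(Q, C) = C + Q
((-188164 + q(36, 82))/(j(91, 360) - 120343) - 132362)/(-463275 + 353649) = ((-188164 + (36 + 82))/((360 + 91) - 120343) - 132362)/(-463275 + 353649) = ((-188164 + 118)/(451 - 120343) - 132362)/(-109626) = (-188046/(-119892) - 132362)*(-1/109626) = (-188046*(-1/119892) - 132362)*(-1/109626) = (31341/19982 - 132362)*(-1/109626) = -2644826143/19982*(-1/109626) = 2644826143/2190546732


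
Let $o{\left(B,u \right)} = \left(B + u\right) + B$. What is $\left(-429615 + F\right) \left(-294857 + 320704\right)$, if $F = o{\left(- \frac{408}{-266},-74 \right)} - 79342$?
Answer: $- \frac{1749860380605}{133} \approx -1.3157 \cdot 10^{10}$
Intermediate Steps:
$o{\left(B,u \right)} = u + 2 B$
$F = - \frac{10561920}{133}$ ($F = \left(-74 + 2 \left(- \frac{408}{-266}\right)\right) - 79342 = \left(-74 + 2 \left(\left(-408\right) \left(- \frac{1}{266}\right)\right)\right) - 79342 = \left(-74 + 2 \cdot \frac{204}{133}\right) - 79342 = \left(-74 + \frac{408}{133}\right) - 79342 = - \frac{9434}{133} - 79342 = - \frac{10561920}{133} \approx -79413.0$)
$\left(-429615 + F\right) \left(-294857 + 320704\right) = \left(-429615 - \frac{10561920}{133}\right) \left(-294857 + 320704\right) = \left(- \frac{67700715}{133}\right) 25847 = - \frac{1749860380605}{133}$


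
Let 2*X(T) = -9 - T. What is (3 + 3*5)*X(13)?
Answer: -198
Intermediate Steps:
X(T) = -9/2 - T/2 (X(T) = (-9 - T)/2 = -9/2 - T/2)
(3 + 3*5)*X(13) = (3 + 3*5)*(-9/2 - 1/2*13) = (3 + 15)*(-9/2 - 13/2) = 18*(-11) = -198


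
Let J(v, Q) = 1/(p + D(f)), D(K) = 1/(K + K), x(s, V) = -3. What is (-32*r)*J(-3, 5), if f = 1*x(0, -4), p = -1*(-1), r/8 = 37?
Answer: -56832/5 ≈ -11366.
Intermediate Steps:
r = 296 (r = 8*37 = 296)
p = 1
f = -3 (f = 1*(-3) = -3)
D(K) = 1/(2*K)
J(v, Q) = 6/5 (J(v, Q) = 1/(1 + (½)/(-3)) = 1/(1 + (½)*(-⅓)) = 1/(1 - ⅙) = 1/(⅚) = 6/5)
(-32*r)*J(-3, 5) = -32*296*(6/5) = -9472*6/5 = -56832/5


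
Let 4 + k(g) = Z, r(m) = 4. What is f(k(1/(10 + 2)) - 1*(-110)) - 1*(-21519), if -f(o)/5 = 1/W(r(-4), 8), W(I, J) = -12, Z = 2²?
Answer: 258233/12 ≈ 21519.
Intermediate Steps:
Z = 4
k(g) = 0 (k(g) = -4 + 4 = 0)
f(o) = 5/12 (f(o) = -5/(-12) = -5*(-1/12) = 5/12)
f(k(1/(10 + 2)) - 1*(-110)) - 1*(-21519) = 5/12 - 1*(-21519) = 5/12 + 21519 = 258233/12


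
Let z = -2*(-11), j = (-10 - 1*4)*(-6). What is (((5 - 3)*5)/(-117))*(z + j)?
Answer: -1060/117 ≈ -9.0598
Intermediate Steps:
j = 84 (j = (-10 - 4)*(-6) = -14*(-6) = 84)
z = 22
(((5 - 3)*5)/(-117))*(z + j) = (((5 - 3)*5)/(-117))*(22 + 84) = ((2*5)*(-1/117))*106 = (10*(-1/117))*106 = -10/117*106 = -1060/117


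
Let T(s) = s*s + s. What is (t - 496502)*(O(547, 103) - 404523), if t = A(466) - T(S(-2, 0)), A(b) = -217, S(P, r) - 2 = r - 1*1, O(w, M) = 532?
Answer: 200670813511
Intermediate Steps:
S(P, r) = 1 + r (S(P, r) = 2 + (r - 1*1) = 2 + (r - 1) = 2 + (-1 + r) = 1 + r)
T(s) = s + s**2 (T(s) = s**2 + s = s + s**2)
t = -219 (t = -217 - (1 + 0)*(1 + (1 + 0)) = -217 - (1 + 1) = -217 - 2 = -219)
(t - 496502)*(O(547, 103) - 404523) = (-219 - 496502)*(532 - 404523) = -496721*(-403991) = 200670813511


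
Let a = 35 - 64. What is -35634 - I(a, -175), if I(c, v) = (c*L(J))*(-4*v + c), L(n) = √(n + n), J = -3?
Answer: -35634 + 19459*I*√6 ≈ -35634.0 + 47665.0*I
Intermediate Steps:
L(n) = √2*√n (L(n) = √(2*n) = √2*√n)
a = -29
I(c, v) = I*c*√6*(c - 4*v) (I(c, v) = (c*(√2*√(-3)))*(-4*v + c) = (c*(√2*(I*√3)))*(c - 4*v) = (c*(I*√6))*(c - 4*v) = (I*c*√6)*(c - 4*v) = I*c*√6*(c - 4*v))
-35634 - I(a, -175) = -35634 - I*(-29)*√6*(-29 - 4*(-175)) = -35634 - I*(-29)*√6*(-29 + 700) = -35634 - I*(-29)*√6*671 = -35634 - (-19459)*I*√6 = -35634 + 19459*I*√6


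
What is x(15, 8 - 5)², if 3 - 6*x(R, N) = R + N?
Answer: 25/4 ≈ 6.2500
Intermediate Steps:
x(R, N) = ½ - N/6 - R/6 (x(R, N) = ½ - (R + N)/6 = ½ - (N + R)/6 = ½ + (-N/6 - R/6) = ½ - N/6 - R/6)
x(15, 8 - 5)² = (½ - (8 - 5)/6 - ⅙*15)² = (½ - ⅙*3 - 5/2)² = (½ - ½ - 5/2)² = (-5/2)² = 25/4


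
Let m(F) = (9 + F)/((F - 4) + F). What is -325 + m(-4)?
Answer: -3905/12 ≈ -325.42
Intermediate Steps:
m(F) = (9 + F)/(-4 + 2*F) (m(F) = (9 + F)/((-4 + F) + F) = (9 + F)/(-4 + 2*F))
-325 + m(-4) = -325 + (9 - 4)/(2*(-2 - 4)) = -325 + (½)*5/(-6) = -325 + (½)*(-⅙)*5 = -325 - 5/12 = -3905/12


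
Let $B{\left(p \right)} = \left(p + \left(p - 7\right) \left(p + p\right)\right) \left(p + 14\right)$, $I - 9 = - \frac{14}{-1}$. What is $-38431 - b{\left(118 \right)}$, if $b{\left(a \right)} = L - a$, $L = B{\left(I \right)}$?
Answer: $-66396$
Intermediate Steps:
$I = 23$ ($I = 9 - \frac{14}{-1} = 9 - -14 = 9 + 14 = 23$)
$B{\left(p \right)} = \left(14 + p\right) \left(p + 2 p \left(-7 + p\right)\right)$ ($B{\left(p \right)} = \left(p + \left(-7 + p\right) 2 p\right) \left(14 + p\right) = \left(p + 2 p \left(-7 + p\right)\right) \left(14 + p\right) = \left(14 + p\right) \left(p + 2 p \left(-7 + p\right)\right)$)
$L = 28083$ ($L = 23 \left(-182 + 2 \cdot 23^{2} + 15 \cdot 23\right) = 23 \left(-182 + 2 \cdot 529 + 345\right) = 23 \left(-182 + 1058 + 345\right) = 23 \cdot 1221 = 28083$)
$b{\left(a \right)} = 28083 - a$
$-38431 - b{\left(118 \right)} = -38431 - \left(28083 - 118\right) = -38431 - 27965 = -66396$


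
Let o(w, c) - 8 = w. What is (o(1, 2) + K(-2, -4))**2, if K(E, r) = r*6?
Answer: 225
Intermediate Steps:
K(E, r) = 6*r
o(w, c) = 8 + w
(o(1, 2) + K(-2, -4))**2 = ((8 + 1) + 6*(-4))**2 = (9 - 24)**2 = (-15)**2 = 225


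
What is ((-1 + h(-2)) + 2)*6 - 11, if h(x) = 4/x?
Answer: -17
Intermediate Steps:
((-1 + h(-2)) + 2)*6 - 11 = ((-1 + 4/(-2)) + 2)*6 - 11 = ((-1 + 4*(-½)) + 2)*6 - 11 = ((-1 - 2) + 2)*6 - 11 = (-3 + 2)*6 - 11 = -1*6 - 11 = -6 - 11 = -17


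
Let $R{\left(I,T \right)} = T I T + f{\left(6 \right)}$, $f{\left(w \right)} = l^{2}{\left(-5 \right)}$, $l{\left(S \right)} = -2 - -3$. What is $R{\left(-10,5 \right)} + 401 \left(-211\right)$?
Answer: $-84860$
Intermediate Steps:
$l{\left(S \right)} = 1$ ($l{\left(S \right)} = -2 + 3 = 1$)
$f{\left(w \right)} = 1$ ($f{\left(w \right)} = 1^{2} = 1$)
$R{\left(I,T \right)} = 1 + I T^{2}$ ($R{\left(I,T \right)} = T I T + 1 = I T T + 1 = I T^{2} + 1 = 1 + I T^{2}$)
$R{\left(-10,5 \right)} + 401 \left(-211\right) = \left(1 - 10 \cdot 5^{2}\right) + 401 \left(-211\right) = \left(1 - 250\right) - 84611 = -249 - 84611 = -84860$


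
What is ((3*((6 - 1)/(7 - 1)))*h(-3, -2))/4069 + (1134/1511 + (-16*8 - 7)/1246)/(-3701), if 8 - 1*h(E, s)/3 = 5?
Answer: 75929149917/14176182186257 ≈ 0.0053561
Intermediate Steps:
h(E, s) = 9 (h(E, s) = 24 - 3*5 = 24 - 15 = 9)
((3*((6 - 1)/(7 - 1)))*h(-3, -2))/4069 + (1134/1511 + (-16*8 - 7)/1246)/(-3701) = ((3*((6 - 1)/(7 - 1)))*9)/4069 + (1134/1511 + (-16*8 - 7)/1246)/(-3701) = ((3*(5/6))*9)*(1/4069) + (1134*(1/1511) + (-128 - 7)*(1/1246))*(-1/3701) = ((3*(5*(1/6)))*9)*(1/4069) + (1134/1511 - 135*1/1246)*(-1/3701) = ((3*(5/6))*9)*(1/4069) + (1134/1511 - 135/1246)*(-1/3701) = ((5/2)*9)*(1/4069) + (1208979/1882706)*(-1/3701) = (45/2)*(1/4069) - 1208979/6967894906 = 45/8138 - 1208979/6967894906 = 75929149917/14176182186257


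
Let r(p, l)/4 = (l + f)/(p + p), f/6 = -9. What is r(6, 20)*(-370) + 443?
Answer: 13909/3 ≈ 4636.3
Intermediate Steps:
f = -54 (f = 6*(-9) = -54)
r(p, l) = 2*(-54 + l)/p (r(p, l) = 4*((l - 54)/(p + p)) = 4*((-54 + l)/((2*p))) = 4*((-54 + l)*(1/(2*p))) = 4*((-54 + l)/(2*p)) = 2*(-54 + l)/p)
r(6, 20)*(-370) + 443 = (2*(-54 + 20)/6)*(-370) + 443 = (2*(⅙)*(-34))*(-370) + 443 = -34/3*(-370) + 443 = 12580/3 + 443 = 13909/3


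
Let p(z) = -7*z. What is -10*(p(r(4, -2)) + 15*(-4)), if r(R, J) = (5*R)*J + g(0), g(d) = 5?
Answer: -1850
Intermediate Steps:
r(R, J) = 5 + 5*J*R (r(R, J) = (5*R)*J + 5 = 5*J*R + 5 = 5 + 5*J*R)
-10*(p(r(4, -2)) + 15*(-4)) = -10*(-7*(5 + 5*(-2)*4) + 15*(-4)) = -10*(-7*(5 - 40) - 60) = -10*(-7*(-35) - 60) = -10*(245 - 60) = -10*185 = -1850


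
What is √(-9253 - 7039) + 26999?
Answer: 26999 + 2*I*√4073 ≈ 26999.0 + 127.64*I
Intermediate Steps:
√(-9253 - 7039) + 26999 = √(-16292) + 26999 = 2*I*√4073 + 26999 = 26999 + 2*I*√4073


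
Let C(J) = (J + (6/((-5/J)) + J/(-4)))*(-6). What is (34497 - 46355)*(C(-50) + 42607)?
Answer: -503632976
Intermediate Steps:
C(J) = 27*J/10 (C(J) = (J + (6*(-J/5) + J*(-¼)))*(-6) = (J + (-6*J/5 - J/4))*(-6) = (J - 29*J/20)*(-6) = -9*J/20*(-6) = 27*J/10)
(34497 - 46355)*(C(-50) + 42607) = (34497 - 46355)*((27/10)*(-50) + 42607) = -11858*(-135 + 42607) = -11858*42472 = -503632976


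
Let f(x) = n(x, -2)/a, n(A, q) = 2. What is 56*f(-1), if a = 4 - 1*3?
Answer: 112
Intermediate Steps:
a = 1 (a = 4 - 3 = 1)
f(x) = 2 (f(x) = 2/1 = 2*1 = 2)
56*f(-1) = 56*2 = 112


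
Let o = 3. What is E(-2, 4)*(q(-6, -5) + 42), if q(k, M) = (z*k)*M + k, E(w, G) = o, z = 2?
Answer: 288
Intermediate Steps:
E(w, G) = 3
q(k, M) = k + 2*M*k (q(k, M) = (2*k)*M + k = 2*M*k + k = k + 2*M*k)
E(-2, 4)*(q(-6, -5) + 42) = 3*(-6*(1 + 2*(-5)) + 42) = 3*(-6*(1 - 10) + 42) = 3*(-6*(-9) + 42) = 3*(54 + 42) = 3*96 = 288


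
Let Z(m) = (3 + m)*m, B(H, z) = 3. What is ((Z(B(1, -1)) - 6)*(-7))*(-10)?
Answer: 840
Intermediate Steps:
Z(m) = m*(3 + m)
((Z(B(1, -1)) - 6)*(-7))*(-10) = ((3*(3 + 3) - 6)*(-7))*(-10) = ((3*6 - 6)*(-7))*(-10) = ((18 - 6)*(-7))*(-10) = (12*(-7))*(-10) = -84*(-10) = 840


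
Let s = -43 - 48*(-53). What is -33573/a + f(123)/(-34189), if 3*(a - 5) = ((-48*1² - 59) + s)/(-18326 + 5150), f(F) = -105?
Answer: -2520627605277/370848083 ≈ -6796.9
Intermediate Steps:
s = 2501 (s = -43 + 2544 = 2501)
a = 10847/2196 (a = 5 + (((-48*1² - 59) + 2501)/(-18326 + 5150))/3 = 5 + (((-48*1 - 59) + 2501)/(-13176))/3 = 5 + (((-48 - 59) + 2501)*(-1/13176))/3 = 5 + ((-107 + 2501)*(-1/13176))/3 = 5 + (2394*(-1/13176))/3 = 5 + (⅓)*(-133/732) = 5 - 133/2196 = 10847/2196 ≈ 4.9394)
-33573/a + f(123)/(-34189) = -33573/10847/2196 - 105/(-34189) = -33573*2196/10847 - 105*(-1/34189) = -73726308/10847 + 105/34189 = -2520627605277/370848083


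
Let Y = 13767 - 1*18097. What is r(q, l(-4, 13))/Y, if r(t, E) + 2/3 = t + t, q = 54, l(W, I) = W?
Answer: -161/6495 ≈ -0.024788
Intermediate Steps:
Y = -4330 (Y = 13767 - 18097 = -4330)
r(t, E) = -⅔ + 2*t (r(t, E) = -⅔ + (t + t) = -⅔ + 2*t)
r(q, l(-4, 13))/Y = (-⅔ + 2*54)/(-4330) = (-⅔ + 108)*(-1/4330) = (322/3)*(-1/4330) = -161/6495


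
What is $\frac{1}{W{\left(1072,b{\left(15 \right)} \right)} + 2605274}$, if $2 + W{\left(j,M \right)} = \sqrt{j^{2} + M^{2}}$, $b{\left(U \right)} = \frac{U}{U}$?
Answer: $\frac{2605272}{6787441044799} - \frac{\sqrt{1149185}}{6787441044799} \approx 3.8368 \cdot 10^{-7}$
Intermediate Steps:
$b{\left(U \right)} = 1$
$W{\left(j,M \right)} = -2 + \sqrt{M^{2} + j^{2}}$ ($W{\left(j,M \right)} = -2 + \sqrt{j^{2} + M^{2}} = -2 + \sqrt{M^{2} + j^{2}}$)
$\frac{1}{W{\left(1072,b{\left(15 \right)} \right)} + 2605274} = \frac{1}{\left(-2 + \sqrt{1^{2} + 1072^{2}}\right) + 2605274} = \frac{1}{\left(-2 + \sqrt{1 + 1149184}\right) + 2605274} = \frac{1}{\left(-2 + \sqrt{1149185}\right) + 2605274} = \frac{1}{2605272 + \sqrt{1149185}}$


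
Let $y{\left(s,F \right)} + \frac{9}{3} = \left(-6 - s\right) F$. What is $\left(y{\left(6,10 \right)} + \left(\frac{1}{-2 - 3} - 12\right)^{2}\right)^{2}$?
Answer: $\frac{417316}{625} \approx 667.71$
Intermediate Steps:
$y{\left(s,F \right)} = -3 + F \left(-6 - s\right)$ ($y{\left(s,F \right)} = -3 + \left(-6 - s\right) F = -3 + F \left(-6 - s\right)$)
$\left(y{\left(6,10 \right)} + \left(\frac{1}{-2 - 3} - 12\right)^{2}\right)^{2} = \left(\left(-3 - 60 - 10 \cdot 6\right) + \left(\frac{1}{-2 - 3} - 12\right)^{2}\right)^{2} = \left(\left(-3 - 60 - 60\right) + \left(\frac{1}{-5} - 12\right)^{2}\right)^{2} = \left(-123 + \left(- \frac{1}{5} - 12\right)^{2}\right)^{2} = \left(-123 + \left(- \frac{61}{5}\right)^{2}\right)^{2} = \left(-123 + \frac{3721}{25}\right)^{2} = \left(\frac{646}{25}\right)^{2} = \frac{417316}{625}$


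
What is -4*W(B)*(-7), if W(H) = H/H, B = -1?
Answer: 28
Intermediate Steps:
W(H) = 1
-4*W(B)*(-7) = -4*1*(-7) = -4*(-7) = 28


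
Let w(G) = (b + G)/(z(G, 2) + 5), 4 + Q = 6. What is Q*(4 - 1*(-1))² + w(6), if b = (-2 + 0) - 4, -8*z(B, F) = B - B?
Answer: 50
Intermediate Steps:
z(B, F) = 0 (z(B, F) = -(B - B)/8 = -⅛*0 = 0)
Q = 2 (Q = -4 + 6 = 2)
b = -6 (b = -2 - 4 = -6)
w(G) = -6/5 + G/5 (w(G) = (-6 + G)/(0 + 5) = (-6 + G)/5 = (-6 + G)*(⅕) = -6/5 + G/5)
Q*(4 - 1*(-1))² + w(6) = 2*(4 - 1*(-1))² + (-6/5 + (⅕)*6) = 2*(4 + 1)² + (-6/5 + 6/5) = 2*5² + 0 = 2*25 + 0 = 50 + 0 = 50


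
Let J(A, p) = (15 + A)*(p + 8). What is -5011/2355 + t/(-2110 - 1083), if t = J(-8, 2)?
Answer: -16164973/7519515 ≈ -2.1497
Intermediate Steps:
J(A, p) = (8 + p)*(15 + A) (J(A, p) = (15 + A)*(8 + p) = (8 + p)*(15 + A))
t = 70 (t = 120 + 8*(-8) + 15*2 - 8*2 = 120 - 64 + 30 - 16 = 70)
-5011/2355 + t/(-2110 - 1083) = -5011/2355 + 70/(-2110 - 1083) = -5011*1/2355 + 70/(-3193) = -5011/2355 + 70*(-1/3193) = -5011/2355 - 70/3193 = -16164973/7519515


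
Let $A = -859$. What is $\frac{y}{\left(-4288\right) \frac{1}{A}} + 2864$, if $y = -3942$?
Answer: $\frac{4447327}{2144} \approx 2074.3$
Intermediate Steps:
$\frac{y}{\left(-4288\right) \frac{1}{A}} + 2864 = - \frac{3942}{\left(-4288\right) \frac{1}{-859}} + 2864 = - \frac{3942}{\left(-4288\right) \left(- \frac{1}{859}\right)} + 2864 = - \frac{3942}{\frac{4288}{859}} + 2864 = \left(-3942\right) \frac{859}{4288} + 2864 = - \frac{1693089}{2144} + 2864 = \frac{4447327}{2144}$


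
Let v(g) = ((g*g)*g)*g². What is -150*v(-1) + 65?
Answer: 215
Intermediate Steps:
v(g) = g⁵ (v(g) = (g²*g)*g² = g³*g² = g⁵)
-150*v(-1) + 65 = -150*(-1)⁵ + 65 = -150*(-1) + 65 = 150 + 65 = 215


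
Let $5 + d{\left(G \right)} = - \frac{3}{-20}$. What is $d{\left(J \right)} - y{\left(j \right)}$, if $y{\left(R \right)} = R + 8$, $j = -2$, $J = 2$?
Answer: $- \frac{217}{20} \approx -10.85$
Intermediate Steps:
$d{\left(G \right)} = - \frac{97}{20}$ ($d{\left(G \right)} = -5 - \frac{3}{-20} = -5 - - \frac{3}{20} = -5 + \frac{3}{20} = - \frac{97}{20}$)
$y{\left(R \right)} = 8 + R$
$d{\left(J \right)} - y{\left(j \right)} = - \frac{97}{20} - \left(8 - 2\right) = - \frac{97}{20} - 6 = - \frac{217}{20}$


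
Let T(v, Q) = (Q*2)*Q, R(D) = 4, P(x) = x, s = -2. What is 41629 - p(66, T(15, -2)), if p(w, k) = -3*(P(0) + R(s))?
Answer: 41641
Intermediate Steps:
T(v, Q) = 2*Q² (T(v, Q) = (2*Q)*Q = 2*Q²)
p(w, k) = -12 (p(w, k) = -3*(0 + 4) = -3*4 = -12)
41629 - p(66, T(15, -2)) = 41629 - 1*(-12) = 41629 + 12 = 41641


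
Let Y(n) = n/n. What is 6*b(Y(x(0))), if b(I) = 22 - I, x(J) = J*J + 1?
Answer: 126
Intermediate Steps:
x(J) = 1 + J² (x(J) = J² + 1 = 1 + J²)
Y(n) = 1
6*b(Y(x(0))) = 6*(22 - 1*1) = 6*(22 - 1) = 6*21 = 126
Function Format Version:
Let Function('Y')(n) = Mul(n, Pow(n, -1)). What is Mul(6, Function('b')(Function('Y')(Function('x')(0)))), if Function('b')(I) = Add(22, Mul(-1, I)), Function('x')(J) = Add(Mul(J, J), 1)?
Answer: 126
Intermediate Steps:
Function('x')(J) = Add(1, Pow(J, 2)) (Function('x')(J) = Add(Pow(J, 2), 1) = Add(1, Pow(J, 2)))
Function('Y')(n) = 1
Mul(6, Function('b')(Function('Y')(Function('x')(0)))) = Mul(6, Add(22, Mul(-1, 1))) = Mul(6, Add(22, -1)) = Mul(6, 21) = 126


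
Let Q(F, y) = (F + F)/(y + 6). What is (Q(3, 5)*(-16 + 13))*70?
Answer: -1260/11 ≈ -114.55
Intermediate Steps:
Q(F, y) = 2*F/(6 + y) (Q(F, y) = (2*F)/(6 + y) = 2*F/(6 + y))
(Q(3, 5)*(-16 + 13))*70 = ((2*3/(6 + 5))*(-16 + 13))*70 = ((2*3/11)*(-3))*70 = ((2*3*(1/11))*(-3))*70 = ((6/11)*(-3))*70 = -18/11*70 = -1260/11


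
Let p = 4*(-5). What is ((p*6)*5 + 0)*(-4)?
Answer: 2400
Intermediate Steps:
p = -20
((p*6)*5 + 0)*(-4) = (-20*6*5 + 0)*(-4) = (-120*5 + 0)*(-4) = (-600 + 0)*(-4) = -600*(-4) = 2400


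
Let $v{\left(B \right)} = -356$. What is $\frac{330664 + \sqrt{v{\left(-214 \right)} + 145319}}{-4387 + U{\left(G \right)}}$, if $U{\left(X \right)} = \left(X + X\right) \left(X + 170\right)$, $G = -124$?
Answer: $- \frac{330664}{15795} - \frac{\sqrt{16107}}{5265} \approx -20.959$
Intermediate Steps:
$U{\left(X \right)} = 2 X \left(170 + X\right)$
$\frac{330664 + \sqrt{v{\left(-214 \right)} + 145319}}{-4387 + U{\left(G \right)}} = \frac{330664 + \sqrt{-356 + 145319}}{-4387 + 2 \left(-124\right) \left(170 - 124\right)} = \frac{330664 + \sqrt{144963}}{-4387 + 2 \left(-124\right) 46} = \frac{330664 + 3 \sqrt{16107}}{-4387 - 11408} = \frac{330664 + 3 \sqrt{16107}}{-15795} = \left(330664 + 3 \sqrt{16107}\right) \left(- \frac{1}{15795}\right) = - \frac{330664}{15795} - \frac{\sqrt{16107}}{5265}$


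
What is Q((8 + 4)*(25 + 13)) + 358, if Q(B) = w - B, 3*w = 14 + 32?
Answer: -248/3 ≈ -82.667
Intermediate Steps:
w = 46/3 (w = (14 + 32)/3 = (1/3)*46 = 46/3 ≈ 15.333)
Q(B) = 46/3 - B
Q((8 + 4)*(25 + 13)) + 358 = (46/3 - (8 + 4)*(25 + 13)) + 358 = (46/3 - 12*38) + 358 = (46/3 - 1*456) + 358 = (46/3 - 456) + 358 = -1322/3 + 358 = -248/3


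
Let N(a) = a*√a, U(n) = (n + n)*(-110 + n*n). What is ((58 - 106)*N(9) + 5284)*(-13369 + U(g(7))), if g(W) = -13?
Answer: -59433164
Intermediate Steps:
U(n) = 2*n*(-110 + n²) (U(n) = (2*n)*(-110 + n²) = 2*n*(-110 + n²))
N(a) = a^(3/2)
((58 - 106)*N(9) + 5284)*(-13369 + U(g(7))) = ((58 - 106)*9^(3/2) + 5284)*(-13369 + 2*(-13)*(-110 + (-13)²)) = (-48*27 + 5284)*(-13369 + 2*(-13)*(-110 + 169)) = (-1296 + 5284)*(-13369 + 2*(-13)*59) = 3988*(-13369 - 1534) = 3988*(-14903) = -59433164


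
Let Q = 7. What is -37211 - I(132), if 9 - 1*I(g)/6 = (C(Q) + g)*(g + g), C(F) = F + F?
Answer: 193999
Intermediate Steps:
C(F) = 2*F
I(g) = 54 - 12*g*(14 + g) (I(g) = 54 - 6*(2*7 + g)*(g + g) = 54 - 6*(14 + g)*2*g = 54 - 12*g*(14 + g))
-37211 - I(132) = -37211 - (54 - 168*132 - 12*132²) = -37211 - (54 - 22176 - 12*17424) = -37211 - (54 - 22176 - 209088) = -37211 - 1*(-231210) = -37211 + 231210 = 193999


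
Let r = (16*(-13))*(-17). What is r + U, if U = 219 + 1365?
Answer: 5120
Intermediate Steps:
r = 3536 (r = -208*(-17) = 3536)
U = 1584
r + U = 3536 + 1584 = 5120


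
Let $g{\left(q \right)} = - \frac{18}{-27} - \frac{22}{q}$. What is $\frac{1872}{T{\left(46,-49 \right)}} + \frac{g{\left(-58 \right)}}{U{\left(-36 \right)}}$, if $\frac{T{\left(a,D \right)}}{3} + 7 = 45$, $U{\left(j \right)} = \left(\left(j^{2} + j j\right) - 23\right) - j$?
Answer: $\frac{70711849}{4306065} \approx 16.421$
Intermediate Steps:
$U{\left(j \right)} = -23 - j + 2 j^{2}$ ($U{\left(j \right)} = \left(\left(j^{2} + j^{2}\right) - 23\right) - j = \left(2 j^{2} - 23\right) - j = \left(-23 + 2 j^{2}\right) - j = -23 - j + 2 j^{2}$)
$T{\left(a,D \right)} = 114$ ($T{\left(a,D \right)} = -21 + 3 \cdot 45 = -21 + 135 = 114$)
$g{\left(q \right)} = \frac{2}{3} - \frac{22}{q}$ ($g{\left(q \right)} = \left(-18\right) \left(- \frac{1}{27}\right) - \frac{22}{q} = \frac{2}{3} - \frac{22}{q}$)
$\frac{1872}{T{\left(46,-49 \right)}} + \frac{g{\left(-58 \right)}}{U{\left(-36 \right)}} = \frac{1872}{114} + \frac{\frac{2}{3} - \frac{22}{-58}}{-23 - -36 + 2 \left(-36\right)^{2}} = 1872 \cdot \frac{1}{114} + \frac{\frac{2}{3} - - \frac{11}{29}}{-23 + 36 + 2 \cdot 1296} = \frac{312}{19} + \frac{\frac{2}{3} + \frac{11}{29}}{-23 + 36 + 2592} = \frac{312}{19} + \frac{91}{87 \cdot 2605} = \frac{312}{19} + \frac{91}{87} \cdot \frac{1}{2605} = \frac{312}{19} + \frac{91}{226635} = \frac{70711849}{4306065}$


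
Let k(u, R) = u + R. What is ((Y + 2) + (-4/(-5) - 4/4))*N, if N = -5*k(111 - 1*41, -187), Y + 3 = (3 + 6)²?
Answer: 46683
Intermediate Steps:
Y = 78 (Y = -3 + (3 + 6)² = -3 + 9² = -3 + 81 = 78)
k(u, R) = R + u
N = 585 (N = -5*(-187 + (111 - 1*41)) = -5*(-187 + (111 - 41)) = -5*(-187 + 70) = -5*(-117) = 585)
((Y + 2) + (-4/(-5) - 4/4))*N = ((78 + 2) + (-4/(-5) - 4/4))*585 = (80 + (-4*(-⅕) - 4*¼))*585 = (80 + (⅘ - 1))*585 = (80 - ⅕)*585 = (399/5)*585 = 46683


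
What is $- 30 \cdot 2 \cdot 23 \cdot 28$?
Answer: $-38640$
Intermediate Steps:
$- 30 \cdot 2 \cdot 23 \cdot 28 = \left(-30\right) 46 \cdot 28 = \left(-1380\right) 28 = -38640$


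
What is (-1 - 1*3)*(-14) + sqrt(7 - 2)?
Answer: 56 + sqrt(5) ≈ 58.236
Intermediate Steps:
(-1 - 1*3)*(-14) + sqrt(7 - 2) = (-1 - 3)*(-14) + sqrt(5) = -4*(-14) + sqrt(5) = 56 + sqrt(5)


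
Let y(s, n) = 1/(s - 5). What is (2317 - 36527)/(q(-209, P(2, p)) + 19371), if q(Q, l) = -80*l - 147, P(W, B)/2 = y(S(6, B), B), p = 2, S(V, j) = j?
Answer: -51315/28916 ≈ -1.7746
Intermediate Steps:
y(s, n) = 1/(-5 + s)
P(W, B) = 2/(-5 + B)
q(Q, l) = -147 - 80*l
(2317 - 36527)/(q(-209, P(2, p)) + 19371) = (2317 - 36527)/((-147 - 160/(-5 + 2)) + 19371) = -34210/((-147 - 160/(-3)) + 19371) = -34210/((-147 - 160*(-1)/3) + 19371) = -34210/((-147 - 80*(-⅔)) + 19371) = -34210/((-147 + 160/3) + 19371) = -34210/(-281/3 + 19371) = -34210/57832/3 = -34210*3/57832 = -51315/28916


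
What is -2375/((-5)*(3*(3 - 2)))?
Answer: 475/3 ≈ 158.33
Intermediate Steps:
-2375/((-5)*(3*(3 - 2))) = -(-475)/(3*1) = -(-475)/3 = -2375*(-1/15) = 475/3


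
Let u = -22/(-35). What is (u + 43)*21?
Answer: 4581/5 ≈ 916.20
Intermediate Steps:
u = 22/35 (u = -22*(-1/35) = 22/35 ≈ 0.62857)
(u + 43)*21 = (22/35 + 43)*21 = (1527/35)*21 = 4581/5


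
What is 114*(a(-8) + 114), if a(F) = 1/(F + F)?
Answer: 103911/8 ≈ 12989.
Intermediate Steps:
a(F) = 1/(2*F)
114*(a(-8) + 114) = 114*((1/2)/(-8) + 114) = 114*((1/2)*(-1/8) + 114) = 114*(-1/16 + 114) = 114*(1823/16) = 103911/8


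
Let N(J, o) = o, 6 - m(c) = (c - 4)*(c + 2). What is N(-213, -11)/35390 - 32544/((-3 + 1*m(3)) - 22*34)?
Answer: 57586201/1309430 ≈ 43.978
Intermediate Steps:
m(c) = 6 - (-4 + c)*(2 + c) (m(c) = 6 - (c - 4)*(c + 2) = 6 - (-4 + c)*(2 + c))
N(-213, -11)/35390 - 32544/((-3 + 1*m(3)) - 22*34) = -11/35390 - 32544/((-3 + 1*(14 - 1*3² + 2*3)) - 22*34) = -11*1/35390 - 32544/((-3 + 1*(14 - 1*9 + 6)) - 748) = -11/35390 - 32544/((-3 + 1*(14 - 9 + 6)) - 748) = -11/35390 - 32544/((-3 + 1*11) - 748) = -11/35390 - 32544/((-3 + 11) - 748) = -11/35390 - 32544/(8 - 748) = -11/35390 - 32544/(-740) = -11/35390 - 32544*(-1/740) = -11/35390 + 8136/185 = 57586201/1309430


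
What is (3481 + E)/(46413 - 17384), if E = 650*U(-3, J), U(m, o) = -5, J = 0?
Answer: 3/377 ≈ 0.0079576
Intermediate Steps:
E = -3250 (E = 650*(-5) = -3250)
(3481 + E)/(46413 - 17384) = (3481 - 3250)/(46413 - 17384) = 231/29029 = 231*(1/29029) = 3/377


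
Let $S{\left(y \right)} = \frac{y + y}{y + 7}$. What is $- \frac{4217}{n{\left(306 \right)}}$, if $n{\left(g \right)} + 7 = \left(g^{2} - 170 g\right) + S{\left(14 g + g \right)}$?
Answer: $- \frac{19385549}{191285753} \approx -0.10134$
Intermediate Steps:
$S{\left(y \right)} = \frac{2 y}{7 + y}$
$n{\left(g \right)} = -7 + g^{2} - 170 g + \frac{30 g}{7 + 15 g}$ ($n{\left(g \right)} = -7 + \left(\left(g^{2} - 170 g\right) + \frac{2 \left(14 g + g\right)}{7 + \left(14 g + g\right)}\right) = -7 + \left(\left(g^{2} - 170 g\right) + \frac{2 \cdot 15 g}{7 + 15 g}\right) = -7 + \left(\left(g^{2} - 170 g\right) + \frac{30 g}{7 + 15 g}\right) = -7 + \left(g^{2} - 170 g + \frac{30 g}{7 + 15 g}\right) = -7 + g^{2} - 170 g + \frac{30 g}{7 + 15 g}$)
$- \frac{4217}{n{\left(306 \right)}} = - \frac{4217}{\frac{1}{7 + 15 \cdot 306} \left(-49 - 2543 \cdot 306^{2} - 387090 + 15 \cdot 306^{3}\right)} = - \frac{4217}{\frac{1}{7 + 4590} \left(-49 - 238116348 - 387090 + 15 \cdot 28652616\right)} = - \frac{4217}{\frac{1}{4597} \left(-49 - 238116348 - 387090 + 429789240\right)} = - \frac{4217}{\frac{1}{4597} \cdot 191285753} = - \frac{4217}{\frac{191285753}{4597}} = \left(-4217\right) \frac{4597}{191285753} = - \frac{19385549}{191285753}$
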